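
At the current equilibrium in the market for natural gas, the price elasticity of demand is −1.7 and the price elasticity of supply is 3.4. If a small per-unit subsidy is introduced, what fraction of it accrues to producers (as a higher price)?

For a small subsidy around the equilibrium, the benefit split depends on the relative slopes, which at a point are proportional to the elasticities.
Buyer share = εs/(εs + |εd|) = 3.4/(3.4 + 1.7) = 2/3; seller share = |εd|/(εs + |εd|) = 1/3.
So producers capture 1/3 of the subsidy.

Producer share = 1/3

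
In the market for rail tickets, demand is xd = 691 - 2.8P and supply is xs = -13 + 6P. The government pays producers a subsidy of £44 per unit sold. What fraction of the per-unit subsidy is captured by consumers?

Pre-subsidy: 691 - 2.8P = -13 + 6P gives P* = 80, x* = 467.
With the subsidy, sellers receive Ps = Pb + 44 for each unit, where Pb is the price buyers pay.
Supply in terms of Pb becomes xs = -13 + 6(Pb + 44) = 251 + 6Pb. Setting this equal to demand: 691 - 2.8Pb = 251 + 6Pb, so Pb = 50.
Sellers receive Ps = 50 + 44 = 94; x' = 691 − 2.8·50 = 551.
Buyers' price falls by P* − Pb = 80 − 50 = 30; sellers' price rises by Ps − P* = 94 − 80 = 14.
So consumers capture 30/44 = 15/22 of each unit of subsidy.

Consumer share = 15/22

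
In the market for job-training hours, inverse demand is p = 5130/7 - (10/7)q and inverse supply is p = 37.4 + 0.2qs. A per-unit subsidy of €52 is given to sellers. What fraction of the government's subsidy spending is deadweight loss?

DWL / government spending = 910/26161

Pre-subsidy: 5130/7 - (10/7)q = 37.4 + 0.2q gives q* = 24341/57 and p* = 7000/57.
With the subsidy, sellers receive ps = pb + 52 for each unit, where pb is the price buyers pay.
On the curves, pb = 5130/7 - (10/7)q and ps = 37.4 + 0.2q; the wedge ps − pb = 52 gives 37.4 + 0.2q − (5130/7 - (10/7)q) = 52, so q' = 26161/57.
Then pb = 5130/7 − (10/7)·(26161/57) = 4400/57 and ps = 37.4 + 0.2·(26161/57) = 7364/57.
ΔCS = ½(24341/57 + 26161/57)(7000/57 − 4400/57) = 1151800/57; ΔPS = ½(24341/57 + 26161/57)(7364/57 − 7000/57) = 161252/57.
Government spending = 52 × 26161/57 = 1360372/57.
DWL = ½ × 52 × (26161/57 − 24341/57) = 47320/57; fraction = (47320/57) / (1360372/57) = 910/26161.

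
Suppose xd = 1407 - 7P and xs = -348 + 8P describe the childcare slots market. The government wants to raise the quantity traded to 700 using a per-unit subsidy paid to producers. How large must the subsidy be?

Required subsidy s = 30 per unit

At x = 700, invert demand for the buyer price: Pb = (1407 − 700)/7 = 101; invert supply for the seller price: Ps = (700 − (-348))/8 = 131.
The subsidy must fill the gap: s = Ps − Pb = 131 − 101 = 30.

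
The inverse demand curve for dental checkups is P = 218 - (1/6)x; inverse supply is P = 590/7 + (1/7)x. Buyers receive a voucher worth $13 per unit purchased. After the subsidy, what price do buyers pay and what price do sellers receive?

Buyers pay $139; sellers receive $152

Pre-subsidy: 218 - (1/6)x = 590/7 + (1/7)x gives x* = 432 and P* = 146.
With the rebate, buyers effectively pay Pb = Ps − 13, where Ps is the price sellers receive.
On the curves, Pb = 218 - (1/6)x and Ps = 590/7 + (1/7)x; the wedge Ps − Pb = 13 gives 590/7 + (1/7)x − (218 - (1/6)x) = 13, so x' = 474.
Then Pb = 218 − (1/6)·474 = 139 and Ps = 590/7 + (1/7)·474 = 152.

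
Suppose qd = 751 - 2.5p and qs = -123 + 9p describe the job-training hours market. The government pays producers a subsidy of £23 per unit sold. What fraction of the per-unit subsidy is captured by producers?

Pre-subsidy: 751 - 2.5p = -123 + 9p gives p* = 76, q* = 561.
With the subsidy, sellers receive ps = pb + 23 for each unit, where pb is the price buyers pay.
Supply in terms of pb becomes qs = -123 + 9(pb + 23) = 84 + 9pb. Setting this equal to demand: 751 - 2.5pb = 84 + 9pb, so pb = 58.
Sellers receive ps = 58 + 23 = 81; q' = 751 − 2.5·58 = 606.
Buyers' price falls by p* − pb = 76 − 58 = 18; sellers' price rises by ps − p* = 81 − 76 = 5.
So producers capture 5/23 = 5/23 of each unit of subsidy.

Producer share = 5/23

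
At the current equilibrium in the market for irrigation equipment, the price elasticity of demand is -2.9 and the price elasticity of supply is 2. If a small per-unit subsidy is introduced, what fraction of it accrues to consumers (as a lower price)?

Consumer share = 20/49

For a small subsidy around the equilibrium, the benefit split depends on the relative slopes, which at a point are proportional to the elasticities.
Buyer share = εs/(εs + |εd|) = 2/(2 + 2.9) = 20/49; seller share = |εd|/(εs + |εd|) = 29/49.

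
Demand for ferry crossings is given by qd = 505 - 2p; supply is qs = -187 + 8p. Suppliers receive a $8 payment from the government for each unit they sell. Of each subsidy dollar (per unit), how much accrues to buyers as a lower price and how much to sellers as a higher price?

Buyers gain $6.4 per unit; sellers gain $1.6 per unit

Pre-subsidy: 505 - 2p = -187 + 8p gives p* = 69.2, q* = 366.6.
With the subsidy, sellers receive ps = pb + 8 for each unit, where pb is the price buyers pay.
Supply in terms of pb becomes qs = -187 + 8(pb + 8) = -123 + 8pb. Setting this equal to demand: 505 - 2pb = -123 + 8pb, so pb = 62.8.
Sellers receive ps = 62.8 + 8 = 70.8; q' = 505 − 2·62.8 = 379.4.
Buyers' price falls by p* − pb = 69.2 − 62.8 = 6.4; sellers' price rises by ps − p* = 70.8 − 69.2 = 1.6.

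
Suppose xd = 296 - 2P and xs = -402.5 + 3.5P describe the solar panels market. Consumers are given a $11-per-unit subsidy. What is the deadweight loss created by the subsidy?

Deadweight loss = $77

Pre-subsidy: 296 - 2P = -402.5 + 3.5P gives P* = 127, x* = 42.
With the rebate, buyers effectively pay Pb = Ps − 11, where Ps is the price sellers receive.
Demand in terms of Ps becomes xd = 296 − 2(Ps − 11) = 318 - 2Ps. Setting this equal to supply: 318 - 2Ps = -402.5 + 3.5Ps, so Ps = 131.
Buyers pay Pb = 131 − 11 = 120; x' = -402.5 + 3.5·131 = 56.
The subsidy expands output by 56 − 42 = 14 past the efficient level; on those units the gap between marginal cost and willingness to pay runs from 0 up to 11.
DWL = ½ × 11 × 14 = 77.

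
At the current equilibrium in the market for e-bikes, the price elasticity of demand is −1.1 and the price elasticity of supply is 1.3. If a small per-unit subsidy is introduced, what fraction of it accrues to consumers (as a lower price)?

For a small subsidy around the equilibrium, the benefit split depends on the relative slopes, which at a point are proportional to the elasticities.
Buyer share = εs/(εs + |εd|) = 1.3/(1.3 + 1.1) = 13/24; seller share = |εd|/(εs + |εd|) = 11/24.

Consumer share = 13/24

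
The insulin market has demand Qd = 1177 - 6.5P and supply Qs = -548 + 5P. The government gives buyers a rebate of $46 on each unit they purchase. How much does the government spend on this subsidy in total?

Government cost = $15272

Pre-subsidy: 1177 - 6.5P = -548 + 5P gives P* = 150, Q* = 202.
With the rebate, buyers effectively pay Pb = Ps − 46, where Ps is the price sellers receive.
Demand in terms of Ps becomes Qd = 1177 − 6.5(Ps − 46) = 1476 - 6.5Ps. Setting this equal to supply: 1476 - 6.5Ps = -548 + 5Ps, so Ps = 176.
Buyers pay Pb = 176 − 46 = 130; Q' = -548 + 5·176 = 332.
Government outlay = subsidy × quantity = 46 × 332 = 15272.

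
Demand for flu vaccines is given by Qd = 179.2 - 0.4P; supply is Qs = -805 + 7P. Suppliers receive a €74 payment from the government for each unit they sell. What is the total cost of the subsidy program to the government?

Government cost = €11396

Pre-subsidy: 179.2 - 0.4P = -805 + 7P gives P* = 133, Q* = 126.
With the subsidy, sellers receive Ps = Pb + 74 for each unit, where Pb is the price buyers pay.
Supply in terms of Pb becomes Qs = -805 + 7(Pb + 74) = -287 + 7Pb. Setting this equal to demand: 179.2 - 0.4Pb = -287 + 7Pb, so Pb = 63.
Sellers receive Ps = 63 + 74 = 137; Q' = 179.2 − 0.4·63 = 154.
Government outlay = subsidy × quantity = 74 × 154 = 11396.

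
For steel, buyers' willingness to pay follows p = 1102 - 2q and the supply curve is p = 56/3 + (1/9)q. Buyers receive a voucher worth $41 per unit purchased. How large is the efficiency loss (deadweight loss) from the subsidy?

Deadweight loss = 15129/38

Pre-subsidy: 1102 - 2q = 56/3 + (1/9)q gives q* = 9750/19 and p* = 1438/19.
With the rebate, buyers effectively pay pb = ps − 41, where ps is the price sellers receive.
On the curves, pb = 1102 - 2q and ps = 56/3 + (1/9)q; the wedge ps − pb = 41 gives 56/3 + (1/9)q − (1102 - 2q) = 41, so q' = 10119/19.
Then pb = 1102 − 2·(10119/19) = 700/19 and ps = 56/3 + (1/9)·(10119/19) = 1479/19.
The subsidy expands output by 10119/19 − 9750/19 = 369/19 past the efficient level; on those units the gap between marginal cost and willingness to pay runs from 0 up to 41.
DWL = ½ × 41 × 369/19 = 15129/38.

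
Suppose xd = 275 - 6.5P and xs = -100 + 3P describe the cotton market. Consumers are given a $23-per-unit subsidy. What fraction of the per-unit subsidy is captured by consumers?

Consumer share = 6/19

Pre-subsidy: 275 - 6.5P = -100 + 3P gives P* = 750/19, x* = 350/19.
With the rebate, buyers effectively pay Pb = Ps − 23, where Ps is the price sellers receive.
Demand in terms of Ps becomes xd = 275 − 6.5(Ps − 23) = 424.5 - 6.5Ps. Setting this equal to supply: 424.5 - 6.5Ps = -100 + 3Ps, so Ps = 1049/19.
Buyers pay Pb = 1049/19 − 23 = 612/19; x' = -100 + 3·(1049/19) = 1247/19.
Buyers' price falls by P* − Pb = 750/19 − 612/19 = 138/19; sellers' price rises by Ps − P* = 1049/19 − 750/19 = 299/19.
So consumers capture (138/19)/23 = 6/19 of each unit of subsidy.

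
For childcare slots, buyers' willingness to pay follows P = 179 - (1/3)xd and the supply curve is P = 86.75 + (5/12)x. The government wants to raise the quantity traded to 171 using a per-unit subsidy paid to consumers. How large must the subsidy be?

At x = 171, from the demand curve buyers pay Pb = 179 − (1/3)·171 = 122; from the supply curve sellers need Ps = 86.75 + (5/12)·171 = 158.
The subsidy must fill the gap: s = Ps − Pb = 158 − 122 = 36.

Required subsidy s = 36 per unit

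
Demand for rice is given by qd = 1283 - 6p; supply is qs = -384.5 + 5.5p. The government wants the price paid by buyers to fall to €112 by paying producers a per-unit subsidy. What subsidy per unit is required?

Required subsidy s = €69 per unit

At a buyer price of 112, quantity demanded is 1283 − 6·112 = 611.
Sellers supply 611 only when they receive ps with -384.5 + 5.5·ps = 611, i.e. ps = 181.
s = ps − pb = 181 − 112 = 69.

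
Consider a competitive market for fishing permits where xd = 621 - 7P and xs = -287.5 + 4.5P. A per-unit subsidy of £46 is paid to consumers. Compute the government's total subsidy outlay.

Government cost = £8924

Pre-subsidy: 621 - 7P = -287.5 + 4.5P gives P* = 79, x* = 68.
With the rebate, buyers effectively pay Pb = Ps − 46, where Ps is the price sellers receive.
Demand in terms of Ps becomes xd = 621 − 7(Ps − 46) = 943 - 7Ps. Setting this equal to supply: 943 - 7Ps = -287.5 + 4.5Ps, so Ps = 107.
Buyers pay Pb = 107 − 46 = 61; x' = -287.5 + 4.5·107 = 194.
Government outlay = subsidy × quantity = 46 × 194 = 8924.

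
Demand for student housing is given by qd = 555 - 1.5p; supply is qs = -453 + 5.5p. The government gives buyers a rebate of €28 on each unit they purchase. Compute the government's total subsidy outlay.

Government cost = €10416

Pre-subsidy: 555 - 1.5p = -453 + 5.5p gives p* = 144, q* = 339.
With the rebate, buyers effectively pay pb = ps − 28, where ps is the price sellers receive.
Demand in terms of ps becomes qd = 555 − 1.5(ps − 28) = 597 - 1.5ps. Setting this equal to supply: 597 - 1.5ps = -453 + 5.5ps, so ps = 150.
Buyers pay pb = 150 − 28 = 122; q' = -453 + 5.5·150 = 372.
Government outlay = subsidy × quantity = 28 × 372 = 10416.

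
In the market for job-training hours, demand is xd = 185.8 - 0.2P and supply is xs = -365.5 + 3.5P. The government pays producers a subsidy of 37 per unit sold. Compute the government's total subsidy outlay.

Pre-subsidy: 185.8 - 0.2P = -365.5 + 3.5P gives P* = 149, x* = 156.
With the subsidy, sellers receive Ps = Pb + 37 for each unit, where Pb is the price buyers pay.
Supply in terms of Pb becomes xs = -365.5 + 3.5(Pb + 37) = -236 + 3.5Pb. Setting this equal to demand: 185.8 - 0.2Pb = -236 + 3.5Pb, so Pb = 114.
Sellers receive Ps = 114 + 37 = 151; x' = 185.8 − 0.2·114 = 163.
Government outlay = subsidy × quantity = 37 × 163 = 6031.

Government cost = 6031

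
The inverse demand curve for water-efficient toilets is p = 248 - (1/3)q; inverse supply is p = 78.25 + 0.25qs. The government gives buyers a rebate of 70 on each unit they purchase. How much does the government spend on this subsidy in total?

Pre-subsidy: 248 - (1/3)q = 78.25 + 0.25q gives q* = 291 and p* = 151.
With the rebate, buyers effectively pay pb = ps − 70, where ps is the price sellers receive.
On the curves, pb = 248 - (1/3)q and ps = 78.25 + 0.25q; the wedge ps − pb = 70 gives 78.25 + 0.25q − (248 - (1/3)q) = 70, so q' = 411.
Then pb = 248 − (1/3)·411 = 111 and ps = 78.25 + 0.25·411 = 181.
Government outlay = subsidy × quantity = 70 × 411 = 28770.

Government cost = 28770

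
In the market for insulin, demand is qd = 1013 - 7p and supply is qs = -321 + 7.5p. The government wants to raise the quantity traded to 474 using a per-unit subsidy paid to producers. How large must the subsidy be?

At q = 474, invert demand for the buyer price: pb = (1013 − 474)/7 = 77; invert supply for the seller price: ps = (474 − (-321))/7.5 = 106.
The subsidy must fill the gap: s = ps − pb = 106 − 77 = 29.

Required subsidy s = 29 per unit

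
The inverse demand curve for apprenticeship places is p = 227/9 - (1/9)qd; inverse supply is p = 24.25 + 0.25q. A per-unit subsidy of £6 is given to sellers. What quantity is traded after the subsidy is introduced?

q' = 251/13

Pre-subsidy: 227/9 - (1/9)q = 24.25 + 0.25q gives q* = 35/13 and p* = 324/13.
With the subsidy, sellers receive ps = pb + 6 for each unit, where pb is the price buyers pay.
On the curves, pb = 227/9 - (1/9)q and ps = 24.25 + 0.25q; the wedge ps − pb = 6 gives 24.25 + 0.25q − (227/9 - (1/9)q) = 6, so q' = 251/13.
Then pb = 227/9 − (1/9)·(251/13) = 300/13 and ps = 24.25 + 0.25·(251/13) = 378/13.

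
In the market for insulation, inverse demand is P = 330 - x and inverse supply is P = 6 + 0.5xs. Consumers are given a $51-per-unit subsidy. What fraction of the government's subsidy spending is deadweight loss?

Pre-subsidy: 330 - x = 6 + 0.5x gives x* = 216 and P* = 114.
With the rebate, buyers effectively pay Pb = Ps − 51, where Ps is the price sellers receive.
On the curves, Pb = 330 - x and Ps = 6 + 0.5x; the wedge Ps − Pb = 51 gives 6 + 0.5x − (330 - x) = 51, so x' = 250.
Then Pb = 330 − 1·250 = 80 and Ps = 6 + 0.5·250 = 131.
ΔCS = ½(216 + 250)(114 − 80) = 7922; ΔPS = ½(216 + 250)(131 − 114) = 3961.
Government spending = 51 × 250 = 12750.
DWL = ½ × 51 × (250 − 216) = 867; fraction = 867 / 12750 = 0.068.

DWL / government spending = 0.068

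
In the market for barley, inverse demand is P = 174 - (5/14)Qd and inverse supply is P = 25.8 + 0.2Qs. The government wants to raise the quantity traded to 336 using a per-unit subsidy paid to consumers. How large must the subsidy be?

At Q = 336, from the demand curve buyers pay Pb = 174 − (5/14)·336 = 54; from the supply curve sellers need Ps = 25.8 + 0.2·336 = 93.
The subsidy must fill the gap: s = Ps − Pb = 93 − 54 = 39.

Required subsidy s = 39 per unit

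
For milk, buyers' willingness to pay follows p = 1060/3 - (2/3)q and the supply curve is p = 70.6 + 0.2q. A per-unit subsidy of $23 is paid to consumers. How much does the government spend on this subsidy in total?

Government cost = 105478/13

Pre-subsidy: 1060/3 - (2/3)q = 70.6 + 0.2q gives q* = 4241/13 and p* = 1766/13.
With the rebate, buyers effectively pay pb = ps − 23, where ps is the price sellers receive.
On the curves, pb = 1060/3 - (2/3)q and ps = 70.6 + 0.2q; the wedge ps − pb = 23 gives 70.6 + 0.2q − (1060/3 - (2/3)q) = 23, so q' = 4586/13.
Then pb = 1060/3 − (2/3)·(4586/13) = 1536/13 and ps = 70.6 + 0.2·(4586/13) = 1835/13.
Government outlay = subsidy × quantity = 23 × 4586/13 = 105478/13.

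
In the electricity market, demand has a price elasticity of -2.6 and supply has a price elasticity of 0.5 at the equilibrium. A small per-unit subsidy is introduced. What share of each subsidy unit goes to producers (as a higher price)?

For a small subsidy around the equilibrium, the benefit split depends on the relative slopes, which at a point are proportional to the elasticities.
Buyer share = εs/(εs + |εd|) = 0.5/(0.5 + 2.6) = 5/31; seller share = |εd|/(εs + |εd|) = 26/31.
So producers capture 26/31 of the subsidy.

Producer share = 26/31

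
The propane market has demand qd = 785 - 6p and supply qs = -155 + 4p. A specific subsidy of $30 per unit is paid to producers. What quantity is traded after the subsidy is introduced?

q' = 293

Pre-subsidy: 785 - 6p = -155 + 4p gives p* = 94, q* = 221.
With the subsidy, sellers receive ps = pb + 30 for each unit, where pb is the price buyers pay.
Supply in terms of pb becomes qs = -155 + 4(pb + 30) = -35 + 4pb. Setting this equal to demand: 785 - 6pb = -35 + 4pb, so pb = 82.
Sellers receive ps = 82 + 30 = 112; q' = 785 − 6·82 = 293.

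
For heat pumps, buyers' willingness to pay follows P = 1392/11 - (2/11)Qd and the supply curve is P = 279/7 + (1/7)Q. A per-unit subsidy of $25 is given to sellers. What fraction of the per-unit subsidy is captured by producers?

Pre-subsidy: 1392/11 - (2/11)Q = 279/7 + (1/7)Q gives Q* = 267 and P* = 78.
With the subsidy, sellers receive Ps = Pb + 25 for each unit, where Pb is the price buyers pay.
On the curves, Pb = 1392/11 - (2/11)Q and Ps = 279/7 + (1/7)Q; the wedge Ps − Pb = 25 gives 279/7 + (1/7)Q − (1392/11 - (2/11)Q) = 25, so Q' = 344.
Then Pb = 1392/11 − (2/11)·344 = 64 and Ps = 279/7 + (1/7)·344 = 89.
Buyers' price falls by P* − Pb = 78 − 64 = 14; sellers' price rises by Ps − P* = 89 − 78 = 11.
So producers capture 11/25 = 0.44 of each unit of subsidy.

Producer share = 0.44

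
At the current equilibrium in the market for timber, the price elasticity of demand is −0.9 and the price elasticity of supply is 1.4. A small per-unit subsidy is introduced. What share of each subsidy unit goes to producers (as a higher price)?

Producer share = 9/23

For a small subsidy around the equilibrium, the benefit split depends on the relative slopes, which at a point are proportional to the elasticities.
Buyer share = εs/(εs + |εd|) = 1.4/(1.4 + 0.9) = 14/23; seller share = |εd|/(εs + |εd|) = 9/23.
So producers capture 9/23 of the subsidy.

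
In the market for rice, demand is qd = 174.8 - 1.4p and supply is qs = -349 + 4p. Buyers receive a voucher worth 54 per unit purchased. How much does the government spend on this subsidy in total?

Government cost = 5130

Pre-subsidy: 174.8 - 1.4p = -349 + 4p gives p* = 97, q* = 39.
With the rebate, buyers effectively pay pb = ps − 54, where ps is the price sellers receive.
Demand in terms of ps becomes qd = 174.8 − 1.4(ps − 54) = 250.4 - 1.4ps. Setting this equal to supply: 250.4 - 1.4ps = -349 + 4ps, so ps = 111.
Buyers pay pb = 111 − 54 = 57; q' = -349 + 4·111 = 95.
Government outlay = subsidy × quantity = 54 × 95 = 5130.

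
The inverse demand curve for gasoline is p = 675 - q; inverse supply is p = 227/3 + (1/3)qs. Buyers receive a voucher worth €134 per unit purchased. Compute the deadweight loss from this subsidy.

Deadweight loss = €6733.5

Pre-subsidy: 675 - q = 227/3 + (1/3)q gives q* = 449.5 and p* = 225.5.
With the rebate, buyers effectively pay pb = ps − 134, where ps is the price sellers receive.
On the curves, pb = 675 - q and ps = 227/3 + (1/3)q; the wedge ps − pb = 134 gives 227/3 + (1/3)q − (675 - q) = 134, so q' = 550.
Then pb = 675 − 1·550 = 125 and ps = 227/3 + (1/3)·550 = 259.
The subsidy expands output by 550 − 449.5 = 100.5 past the efficient level; on those units the gap between marginal cost and willingness to pay runs from 0 up to 134.
DWL = ½ × 134 × 100.5 = 6733.5.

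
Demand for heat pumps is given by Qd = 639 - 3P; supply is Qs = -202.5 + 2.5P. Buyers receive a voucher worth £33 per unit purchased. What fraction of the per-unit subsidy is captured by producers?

Producer share = 6/11

Pre-subsidy: 639 - 3P = -202.5 + 2.5P gives P* = 153, Q* = 180.
With the rebate, buyers effectively pay Pb = Ps − 33, where Ps is the price sellers receive.
Demand in terms of Ps becomes Qd = 639 − 3(Ps − 33) = 738 - 3Ps. Setting this equal to supply: 738 - 3Ps = -202.5 + 2.5Ps, so Ps = 171.
Buyers pay Pb = 171 − 33 = 138; Q' = -202.5 + 2.5·171 = 225.
Buyers' price falls by P* − Pb = 153 − 138 = 15; sellers' price rises by Ps − P* = 171 − 153 = 18.
So producers capture 18/33 = 6/11 of each unit of subsidy.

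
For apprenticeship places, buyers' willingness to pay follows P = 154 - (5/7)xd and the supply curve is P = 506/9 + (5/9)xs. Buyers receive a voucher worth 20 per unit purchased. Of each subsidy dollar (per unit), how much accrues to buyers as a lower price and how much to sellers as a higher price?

Buyers gain 11.25 per unit; sellers gain 8.75 per unit

Pre-subsidy: 154 - (5/7)x = 506/9 + (5/9)x gives x* = 77 and P* = 99.
With the rebate, buyers effectively pay Pb = Ps − 20, where Ps is the price sellers receive.
On the curves, Pb = 154 - (5/7)x and Ps = 506/9 + (5/9)x; the wedge Ps − Pb = 20 gives 506/9 + (5/9)x − (154 - (5/7)x) = 20, so x' = 92.75.
Then Pb = 154 − (5/7)·92.75 = 87.75 and Ps = 506/9 + (5/9)·92.75 = 107.75.
Buyers' price falls by P* − Pb = 99 − 87.75 = 11.25; sellers' price rises by Ps − P* = 107.75 − 99 = 8.75.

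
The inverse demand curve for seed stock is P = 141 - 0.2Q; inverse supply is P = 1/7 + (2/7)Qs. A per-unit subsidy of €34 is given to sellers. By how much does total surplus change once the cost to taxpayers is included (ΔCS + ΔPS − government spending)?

Pre-subsidy: 141 - 0.2Q = 1/7 + (2/7)Q gives Q* = 290 and P* = 83.
With the subsidy, sellers receive Ps = Pb + 34 for each unit, where Pb is the price buyers pay.
On the curves, Pb = 141 - 0.2Q and Ps = 1/7 + (2/7)Q; the wedge Ps − Pb = 34 gives 1/7 + (2/7)Q − (141 - 0.2Q) = 34, so Q' = 360.
Then Pb = 141 − 0.2·360 = 69 and Ps = 1/7 + (2/7)·360 = 103.
ΔCS = ½(290 + 360)(83 − 69) = 4550; ΔPS = ½(290 + 360)(103 − 83) = 6500.
Government spending = 34 × 360 = 12240.
Net change = 4550 + 6500 − 12240 = -1190. The loss equals the DWL triangle ½·34·70.

Net change in total surplus = -€1190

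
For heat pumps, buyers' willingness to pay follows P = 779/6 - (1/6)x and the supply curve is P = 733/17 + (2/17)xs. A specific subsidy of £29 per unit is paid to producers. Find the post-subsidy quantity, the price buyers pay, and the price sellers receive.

x' = 407; buyers pay £62; sellers receive £91

Pre-subsidy: 779/6 - (1/6)x = 733/17 + (2/17)x gives x* = 305 and P* = 79.
With the subsidy, sellers receive Ps = Pb + 29 for each unit, where Pb is the price buyers pay.
On the curves, Pb = 779/6 - (1/6)x and Ps = 733/17 + (2/17)x; the wedge Ps − Pb = 29 gives 733/17 + (2/17)x − (779/6 - (1/6)x) = 29, so x' = 407.
Then Pb = 779/6 − (1/6)·407 = 62 and Ps = 733/17 + (2/17)·407 = 91.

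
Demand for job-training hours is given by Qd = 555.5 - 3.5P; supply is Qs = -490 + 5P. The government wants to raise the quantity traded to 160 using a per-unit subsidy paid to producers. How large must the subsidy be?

Required subsidy s = 17 per unit

At Q = 160, invert demand for the buyer price: Pb = (555.5 − 160)/3.5 = 113; invert supply for the seller price: Ps = (160 − (-490))/5 = 130.
The subsidy must fill the gap: s = Ps − Pb = 130 − 113 = 17.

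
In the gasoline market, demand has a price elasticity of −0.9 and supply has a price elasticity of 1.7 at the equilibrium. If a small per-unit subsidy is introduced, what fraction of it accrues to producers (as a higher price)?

For a small subsidy around the equilibrium, the benefit split depends on the relative slopes, which at a point are proportional to the elasticities.
Buyer share = εs/(εs + |εd|) = 1.7/(1.7 + 0.9) = 17/26; seller share = |εd|/(εs + |εd|) = 9/26.
So producers capture 9/26 of the subsidy.

Producer share = 9/26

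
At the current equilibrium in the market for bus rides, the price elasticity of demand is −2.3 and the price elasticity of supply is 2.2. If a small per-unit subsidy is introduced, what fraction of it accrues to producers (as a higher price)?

For a small subsidy around the equilibrium, the benefit split depends on the relative slopes, which at a point are proportional to the elasticities.
Buyer share = εs/(εs + |εd|) = 2.2/(2.2 + 2.3) = 22/45; seller share = |εd|/(εs + |εd|) = 23/45.
So producers capture 23/45 of the subsidy.

Producer share = 23/45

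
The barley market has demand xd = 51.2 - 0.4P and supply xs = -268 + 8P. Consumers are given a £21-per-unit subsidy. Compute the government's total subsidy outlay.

Pre-subsidy: 51.2 - 0.4P = -268 + 8P gives P* = 38, x* = 36.
With the rebate, buyers effectively pay Pb = Ps − 21, where Ps is the price sellers receive.
Demand in terms of Ps becomes xd = 51.2 − 0.4(Ps − 21) = 59.6 - 0.4Ps. Setting this equal to supply: 59.6 - 0.4Ps = -268 + 8Ps, so Ps = 39.
Buyers pay Pb = 39 − 21 = 18; x' = -268 + 8·39 = 44.
Government outlay = subsidy × quantity = 21 × 44 = 924.

Government cost = £924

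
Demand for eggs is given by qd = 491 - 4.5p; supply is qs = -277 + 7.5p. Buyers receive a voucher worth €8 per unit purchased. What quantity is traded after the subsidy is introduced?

q' = 225.5

Pre-subsidy: 491 - 4.5p = -277 + 7.5p gives p* = 64, q* = 203.
With the rebate, buyers effectively pay pb = ps − 8, where ps is the price sellers receive.
Demand in terms of ps becomes qd = 491 − 4.5(ps − 8) = 527 - 4.5ps. Setting this equal to supply: 527 - 4.5ps = -277 + 7.5ps, so ps = 67.
Buyers pay pb = 67 − 8 = 59; q' = -277 + 7.5·67 = 225.5.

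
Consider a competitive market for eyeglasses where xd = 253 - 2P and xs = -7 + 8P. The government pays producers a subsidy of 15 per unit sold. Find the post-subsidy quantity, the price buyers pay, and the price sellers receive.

x' = 225; buyers pay 14; sellers receive 29

Pre-subsidy: 253 - 2P = -7 + 8P gives P* = 26, x* = 201.
With the subsidy, sellers receive Ps = Pb + 15 for each unit, where Pb is the price buyers pay.
Supply in terms of Pb becomes xs = -7 + 8(Pb + 15) = 113 + 8Pb. Setting this equal to demand: 253 - 2Pb = 113 + 8Pb, so Pb = 14.
Sellers receive Ps = 14 + 15 = 29; x' = 253 − 2·14 = 225.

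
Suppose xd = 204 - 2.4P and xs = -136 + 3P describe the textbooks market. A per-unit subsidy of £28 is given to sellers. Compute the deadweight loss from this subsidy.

Pre-subsidy: 204 - 2.4P = -136 + 3P gives P* = 1700/27, x* = 476/9.
With the subsidy, sellers receive Ps = Pb + 28 for each unit, where Pb is the price buyers pay.
Supply in terms of Pb becomes xs = -136 + 3(Pb + 28) = -52 + 3Pb. Setting this equal to demand: 204 - 2.4Pb = -52 + 3Pb, so Pb = 1280/27.
Sellers receive Ps = 1280/27 + 28 = 2036/27; x' = 204 − 2.4·(1280/27) = 812/9.
The subsidy expands output by 812/9 − 476/9 = 112/3 past the efficient level; on those units the gap between marginal cost and willingness to pay runs from 0 up to 28.
DWL = ½ × 28 × 112/3 = 1568/3.

Deadweight loss = 1568/3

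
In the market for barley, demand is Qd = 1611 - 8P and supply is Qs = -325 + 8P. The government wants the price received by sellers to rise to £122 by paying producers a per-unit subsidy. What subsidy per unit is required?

At a seller price of 122, quantity supplied is -325 + 8·122 = 651.
Buyers absorb 651 only when they pay Pb with 1611 − 8·Pb = 651, i.e. Pb = 120.
s = Ps − Pb = 122 − 120 = 2.

Required subsidy s = £2 per unit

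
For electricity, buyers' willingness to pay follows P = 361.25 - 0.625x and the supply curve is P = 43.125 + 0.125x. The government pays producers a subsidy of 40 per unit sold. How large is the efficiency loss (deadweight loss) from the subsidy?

Pre-subsidy: 361.25 - 0.625x = 43.125 + 0.125x gives x* = 2545/6 and P* = 4615/48.
With the subsidy, sellers receive Ps = Pb + 40 for each unit, where Pb is the price buyers pay.
On the curves, Pb = 361.25 - 0.625x and Ps = 43.125 + 0.125x; the wedge Ps − Pb = 40 gives 43.125 + 0.125x − (361.25 - 0.625x) = 40, so x' = 477.5.
Then Pb = 361.25 − 0.625·477.5 = 62.8125 and Ps = 43.125 + 0.125·477.5 = 102.8125.
The subsidy expands output by 477.5 − 2545/6 = 160/3 past the efficient level; on those units the gap between marginal cost and willingness to pay runs from 0 up to 40.
DWL = ½ × 40 × 160/3 = 3200/3.

Deadweight loss = 3200/3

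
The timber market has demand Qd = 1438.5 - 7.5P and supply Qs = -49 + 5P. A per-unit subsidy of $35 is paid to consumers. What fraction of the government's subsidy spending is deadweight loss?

Pre-subsidy: 1438.5 - 7.5P = -49 + 5P gives P* = 119, Q* = 546.
With the rebate, buyers effectively pay Pb = Ps − 35, where Ps is the price sellers receive.
Demand in terms of Ps becomes Qd = 1438.5 − 7.5(Ps − 35) = 1701 - 7.5Ps. Setting this equal to supply: 1701 - 7.5Ps = -49 + 5Ps, so Ps = 140.
Buyers pay Pb = 140 − 35 = 105; Q' = -49 + 5·140 = 651.
ΔCS = ½(546 + 651)(119 − 105) = 8379; ΔPS = ½(546 + 651)(140 − 119) = 12568.5.
Government spending = 35 × 651 = 22785.
DWL = ½ × 35 × (651 − 546) = 1837.5; fraction = 1837.5 / 22785 = 5/62.

DWL / government spending = 5/62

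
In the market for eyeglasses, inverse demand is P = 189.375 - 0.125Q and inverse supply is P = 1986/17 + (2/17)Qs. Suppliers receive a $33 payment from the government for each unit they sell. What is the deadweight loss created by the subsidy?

Deadweight loss = $2244

Pre-subsidy: 189.375 - 0.125Q = 1986/17 + (2/17)Q gives Q* = 299 and P* = 152.
With the subsidy, sellers receive Ps = Pb + 33 for each unit, where Pb is the price buyers pay.
On the curves, Pb = 189.375 - 0.125Q and Ps = 1986/17 + (2/17)Q; the wedge Ps − Pb = 33 gives 1986/17 + (2/17)Q − (189.375 - 0.125Q) = 33, so Q' = 435.
Then Pb = 189.375 − 0.125·435 = 135 and Ps = 1986/17 + (2/17)·435 = 168.
The subsidy expands output by 435 − 299 = 136 past the efficient level; on those units the gap between marginal cost and willingness to pay runs from 0 up to 33.
DWL = ½ × 33 × 136 = 2244.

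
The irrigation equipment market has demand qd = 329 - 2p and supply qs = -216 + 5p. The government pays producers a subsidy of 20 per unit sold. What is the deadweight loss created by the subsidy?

Deadweight loss = 2000/7

Pre-subsidy: 329 - 2p = -216 + 5p gives p* = 545/7, q* = 1213/7.
With the subsidy, sellers receive ps = pb + 20 for each unit, where pb is the price buyers pay.
Supply in terms of pb becomes qs = -216 + 5(pb + 20) = -116 + 5pb. Setting this equal to demand: 329 - 2pb = -116 + 5pb, so pb = 445/7.
Sellers receive ps = 445/7 + 20 = 585/7; q' = 329 − 2·(445/7) = 1413/7.
The subsidy expands output by 1413/7 − 1213/7 = 200/7 past the efficient level; on those units the gap between marginal cost and willingness to pay runs from 0 up to 20.
DWL = ½ × 20 × 200/7 = 2000/7.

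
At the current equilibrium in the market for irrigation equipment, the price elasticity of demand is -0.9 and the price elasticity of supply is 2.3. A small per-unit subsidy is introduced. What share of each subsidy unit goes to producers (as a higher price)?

Producer share = 0.28125

For a small subsidy around the equilibrium, the benefit split depends on the relative slopes, which at a point are proportional to the elasticities.
Buyer share = εs/(εs + |εd|) = 2.3/(2.3 + 0.9) = 0.71875; seller share = |εd|/(εs + |εd|) = 0.28125.
So producers capture 0.28125 of the subsidy.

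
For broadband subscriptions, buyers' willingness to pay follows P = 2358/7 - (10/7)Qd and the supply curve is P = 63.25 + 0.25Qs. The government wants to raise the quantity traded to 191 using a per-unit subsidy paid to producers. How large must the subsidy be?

Required subsidy s = 47 per unit

At Q = 191, from the demand curve buyers pay Pb = 2358/7 − (10/7)·191 = 64; from the supply curve sellers need Ps = 63.25 + 0.25·191 = 111.
The subsidy must fill the gap: s = Ps − Pb = 111 − 64 = 47.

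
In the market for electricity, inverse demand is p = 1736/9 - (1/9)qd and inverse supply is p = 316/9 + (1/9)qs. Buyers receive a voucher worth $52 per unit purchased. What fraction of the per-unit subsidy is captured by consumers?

Consumer share = 0.5

Pre-subsidy: 1736/9 - (1/9)q = 316/9 + (1/9)q gives q* = 710 and p* = 114.
With the rebate, buyers effectively pay pb = ps − 52, where ps is the price sellers receive.
On the curves, pb = 1736/9 - (1/9)q and ps = 316/9 + (1/9)q; the wedge ps − pb = 52 gives 316/9 + (1/9)q − (1736/9 - (1/9)q) = 52, so q' = 944.
Then pb = 1736/9 − (1/9)·944 = 88 and ps = 316/9 + (1/9)·944 = 140.
Buyers' price falls by p* − pb = 114 − 88 = 26; sellers' price rises by ps − p* = 140 − 114 = 26.
So consumers capture 26/52 = 0.5 of each unit of subsidy.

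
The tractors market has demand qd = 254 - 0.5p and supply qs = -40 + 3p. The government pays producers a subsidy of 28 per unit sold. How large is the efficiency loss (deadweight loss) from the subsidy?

Pre-subsidy: 254 - 0.5p = -40 + 3p gives p* = 84, q* = 212.
With the subsidy, sellers receive ps = pb + 28 for each unit, where pb is the price buyers pay.
Supply in terms of pb becomes qs = -40 + 3(pb + 28) = 44 + 3pb. Setting this equal to demand: 254 - 0.5pb = 44 + 3pb, so pb = 60.
Sellers receive ps = 60 + 28 = 88; q' = 254 − 0.5·60 = 224.
The subsidy expands output by 224 − 212 = 12 past the efficient level; on those units the gap between marginal cost and willingness to pay runs from 0 up to 28.
DWL = ½ × 28 × 12 = 168.

Deadweight loss = 168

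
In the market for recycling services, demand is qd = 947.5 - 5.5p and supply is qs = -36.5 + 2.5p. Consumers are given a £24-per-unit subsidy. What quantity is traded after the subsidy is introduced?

Pre-subsidy: 947.5 - 5.5p = -36.5 + 2.5p gives p* = 123, q* = 271.
With the rebate, buyers effectively pay pb = ps − 24, where ps is the price sellers receive.
Demand in terms of ps becomes qd = 947.5 − 5.5(ps − 24) = 1079.5 - 5.5ps. Setting this equal to supply: 1079.5 - 5.5ps = -36.5 + 2.5ps, so ps = 139.5.
Buyers pay pb = 139.5 − 24 = 115.5; q' = -36.5 + 2.5·139.5 = 312.25.

q' = 312.25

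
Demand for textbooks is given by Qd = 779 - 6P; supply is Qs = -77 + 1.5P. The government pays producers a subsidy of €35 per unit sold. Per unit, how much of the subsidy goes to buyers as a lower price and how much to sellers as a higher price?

Pre-subsidy: 779 - 6P = -77 + 1.5P gives P* = 1712/15, Q* = 94.2.
With the subsidy, sellers receive Ps = Pb + 35 for each unit, where Pb is the price buyers pay.
Supply in terms of Pb becomes Qs = -77 + 1.5(Pb + 35) = -24.5 + 1.5Pb. Setting this equal to demand: 779 - 6Pb = -24.5 + 1.5Pb, so Pb = 1607/15.
Sellers receive Ps = 1607/15 + 35 = 2132/15; Q' = 779 − 6·(1607/15) = 136.2.
Buyers' price falls by P* − Pb = 1712/15 − 1607/15 = 7; sellers' price rises by Ps − P* = 2132/15 − 1712/15 = 28.

Buyers gain €7 per unit; sellers gain €28 per unit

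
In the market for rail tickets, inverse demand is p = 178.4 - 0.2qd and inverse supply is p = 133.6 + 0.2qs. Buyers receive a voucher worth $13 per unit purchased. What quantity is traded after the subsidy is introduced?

q' = 144.5

Pre-subsidy: 178.4 - 0.2q = 133.6 + 0.2q gives q* = 112 and p* = 156.
With the rebate, buyers effectively pay pb = ps − 13, where ps is the price sellers receive.
On the curves, pb = 178.4 - 0.2q and ps = 133.6 + 0.2q; the wedge ps − pb = 13 gives 133.6 + 0.2q − (178.4 - 0.2q) = 13, so q' = 144.5.
Then pb = 178.4 − 0.2·144.5 = 149.5 and ps = 133.6 + 0.2·144.5 = 162.5.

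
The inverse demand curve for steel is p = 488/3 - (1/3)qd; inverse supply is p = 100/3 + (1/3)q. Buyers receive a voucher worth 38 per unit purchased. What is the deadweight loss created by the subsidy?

Deadweight loss = 1083

Pre-subsidy: 488/3 - (1/3)q = 100/3 + (1/3)q gives q* = 194 and p* = 98.
With the rebate, buyers effectively pay pb = ps − 38, where ps is the price sellers receive.
On the curves, pb = 488/3 - (1/3)q and ps = 100/3 + (1/3)q; the wedge ps − pb = 38 gives 100/3 + (1/3)q − (488/3 - (1/3)q) = 38, so q' = 251.
Then pb = 488/3 − (1/3)·251 = 79 and ps = 100/3 + (1/3)·251 = 117.
The subsidy expands output by 251 − 194 = 57 past the efficient level; on those units the gap between marginal cost and willingness to pay runs from 0 up to 38.
DWL = ½ × 38 × 57 = 1083.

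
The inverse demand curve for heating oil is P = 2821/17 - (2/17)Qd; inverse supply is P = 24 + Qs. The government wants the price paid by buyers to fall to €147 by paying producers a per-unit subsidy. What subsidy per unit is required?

At a buyer price of 147, quantity demanded is 1410.5 − 8.5·147 = 161.
Sellers supply 161 only when they receive Ps = 24 + 1·161 = 185.
s = Ps − Pb = 185 − 147 = 38.

Required subsidy s = €38 per unit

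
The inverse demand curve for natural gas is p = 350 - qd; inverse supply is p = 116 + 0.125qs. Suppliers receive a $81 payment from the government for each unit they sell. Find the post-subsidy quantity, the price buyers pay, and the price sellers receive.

Pre-subsidy: 350 - q = 116 + 0.125q gives q* = 208 and p* = 142.
With the subsidy, sellers receive ps = pb + 81 for each unit, where pb is the price buyers pay.
On the curves, pb = 350 - q and ps = 116 + 0.125q; the wedge ps − pb = 81 gives 116 + 0.125q − (350 - q) = 81, so q' = 280.
Then pb = 350 − 1·280 = 70 and ps = 116 + 0.125·280 = 151.

q' = 280; buyers pay $70; sellers receive $151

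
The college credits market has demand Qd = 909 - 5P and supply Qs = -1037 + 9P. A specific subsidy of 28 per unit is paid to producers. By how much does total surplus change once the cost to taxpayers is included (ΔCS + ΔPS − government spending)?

Net change in total surplus = -1260

Pre-subsidy: 909 - 5P = -1037 + 9P gives P* = 139, Q* = 214.
With the subsidy, sellers receive Ps = Pb + 28 for each unit, where Pb is the price buyers pay.
Supply in terms of Pb becomes Qs = -1037 + 9(Pb + 28) = -785 + 9Pb. Setting this equal to demand: 909 - 5Pb = -785 + 9Pb, so Pb = 121.
Sellers receive Ps = 121 + 28 = 149; Q' = 909 − 5·121 = 304.
ΔCS = ½(214 + 304)(139 − 121) = 4662; ΔPS = ½(214 + 304)(149 − 139) = 2590.
Government spending = 28 × 304 = 8512.
Net change = 4662 + 2590 − 8512 = -1260. The loss equals the DWL triangle ½·28·90.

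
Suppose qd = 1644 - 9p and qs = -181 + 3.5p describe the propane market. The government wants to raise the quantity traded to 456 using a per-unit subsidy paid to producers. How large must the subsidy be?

Required subsidy s = 50 per unit

At q = 456, invert demand for the buyer price: pb = (1644 − 456)/9 = 132; invert supply for the seller price: ps = (456 − (-181))/3.5 = 182.
The subsidy must fill the gap: s = ps − pb = 182 − 132 = 50.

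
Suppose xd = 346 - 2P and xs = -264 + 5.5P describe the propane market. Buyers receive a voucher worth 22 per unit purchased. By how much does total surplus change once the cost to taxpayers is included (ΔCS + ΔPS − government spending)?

Net change in total surplus = -5324/15

Pre-subsidy: 346 - 2P = -264 + 5.5P gives P* = 244/3, x* = 550/3.
With the rebate, buyers effectively pay Pb = Ps − 22, where Ps is the price sellers receive.
Demand in terms of Ps becomes xd = 346 − 2(Ps − 22) = 390 - 2Ps. Setting this equal to supply: 390 - 2Ps = -264 + 5.5Ps, so Ps = 87.2.
Buyers pay Pb = 87.2 − 22 = 65.2; x' = -264 + 5.5·87.2 = 215.6.
ΔCS = ½(550/3 + 215.6)(244/3 − 65.2) = 724064/225; ΔPS = ½(550/3 + 215.6)(87.2 − 244/3) = 263296/225.
Government spending = 22 × 215.6 = 4743.2.
Net change = 724064/225 + 263296/225 − 4743.2 = -5324/15. The loss equals the DWL triangle ½·22·484/15.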